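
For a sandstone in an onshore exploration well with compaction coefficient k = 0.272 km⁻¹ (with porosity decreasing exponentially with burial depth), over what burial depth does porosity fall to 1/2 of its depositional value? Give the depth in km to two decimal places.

φ/φ₀ = 1/2 ⇒ exp(−k·d) = 1/2 ⇒ d = ln(2) / k
d = 0.6931 / 0.272 = 2.548 km

2.55 km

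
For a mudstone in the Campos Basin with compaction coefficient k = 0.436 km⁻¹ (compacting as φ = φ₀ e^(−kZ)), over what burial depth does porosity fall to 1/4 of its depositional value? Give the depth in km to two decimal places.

φ/φ₀ = 1/4 ⇒ exp(−k·Z) = 1/4 ⇒ Z = ln(4) / k
Z = 1.3863 / 0.436 = 3.180 km

3.18 km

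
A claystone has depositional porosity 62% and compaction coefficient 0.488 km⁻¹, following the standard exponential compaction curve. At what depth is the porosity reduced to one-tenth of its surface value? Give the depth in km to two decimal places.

4.72 km

φ/φ₀ = 1/10 ⇒ exp(−β·z) = 1/10 ⇒ z = ln(10) / β
z = 2.3026 / 0.488 = 4.718 km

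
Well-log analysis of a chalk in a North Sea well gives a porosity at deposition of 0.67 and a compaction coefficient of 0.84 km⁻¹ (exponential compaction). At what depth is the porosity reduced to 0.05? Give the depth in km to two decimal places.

Invert Athy's law: z = ln(phi₀/phi) / k
z = ln(0.67/0.05) / 0.84 = ln(13.4) / 0.84 = 2.5953 / 0.84 = 3.090 km

3.09 km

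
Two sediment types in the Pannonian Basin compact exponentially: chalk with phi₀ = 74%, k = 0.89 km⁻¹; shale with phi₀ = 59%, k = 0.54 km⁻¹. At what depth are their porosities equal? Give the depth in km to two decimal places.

0.65 km

Set phi₀ₐ e^(−kₐz) = phi₀ᵦ e^(−kᵦz) ⇒ ln(phi₀ₐ/phi₀ᵦ) = (kₐ − kᵦ)·z
z = ln(0.74/0.59) / (0.89 − 0.54) = 0.2265 / 0.35 = 0.647 km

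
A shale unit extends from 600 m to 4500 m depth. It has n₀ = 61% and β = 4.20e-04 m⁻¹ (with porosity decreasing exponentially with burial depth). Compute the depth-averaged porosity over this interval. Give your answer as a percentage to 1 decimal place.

Working in km (1 km = 1000 m; β in km⁻¹ = β in m⁻¹ × 1000):
⟨n⟩ = (1/(Z₂−Z₁)) ∫ n₀ e^(−βZ) dZ = n₀·(e^(−β·Z₁) − e^(−β·Z₂)) / (β·(Z₂−Z₁))
e^(−0.42×0.6) = 0.7772; e^(−0.42×4.5) = 0.1511
⟨n⟩ = 0.61 × (0.7772 − 0.1511) / (0.42 × 3.9) = 0.61 × 0.3823 = 0.2332

23.3%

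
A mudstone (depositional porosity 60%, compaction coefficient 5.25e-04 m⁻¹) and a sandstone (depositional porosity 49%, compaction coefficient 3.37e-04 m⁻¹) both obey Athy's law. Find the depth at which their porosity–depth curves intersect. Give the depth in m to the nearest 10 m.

1080 m

Working in km (1 km = 1000 m; c in km⁻¹ = c in m⁻¹ × 1000):
Set n₀ₐ e^(−cₐZ) = n₀ᵦ e^(−cᵦZ) ⇒ ln(n₀ₐ/n₀ᵦ) = (cₐ − cᵦ)·Z
Z = ln(0.6/0.49) / (0.525 − 0.337) = 0.2025 / 0.188 = 1.077 km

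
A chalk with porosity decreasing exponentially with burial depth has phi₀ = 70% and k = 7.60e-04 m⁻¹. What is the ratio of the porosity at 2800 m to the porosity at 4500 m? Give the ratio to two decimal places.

3.64

Working in km (1 km = 1000 m; k in km⁻¹ = k in m⁻¹ × 1000):
phi(Z₁)/phi(Z₂) = e^(−k·Z₁)/e^(−k·Z₂) = e^{k(Z₂−Z₁)}
= exp(0.76 × 1.7) = exp(1.292) = 3.6401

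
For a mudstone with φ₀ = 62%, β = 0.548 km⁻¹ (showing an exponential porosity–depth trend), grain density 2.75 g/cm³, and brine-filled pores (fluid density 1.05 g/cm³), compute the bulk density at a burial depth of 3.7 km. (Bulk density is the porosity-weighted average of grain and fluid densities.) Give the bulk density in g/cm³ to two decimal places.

2.61 g/cm³

Porosity at depth: φ = 0.62·exp(−0.548×3.7) = 0.62×0.1317 = 0.0816
Bulk density: ρ_b = (1−φ)ρ_g + φ·ρ_f = 0.9184×2.75 + 0.0816×1.05
       = 2.526 + 0.086 = 2.611 g/cm³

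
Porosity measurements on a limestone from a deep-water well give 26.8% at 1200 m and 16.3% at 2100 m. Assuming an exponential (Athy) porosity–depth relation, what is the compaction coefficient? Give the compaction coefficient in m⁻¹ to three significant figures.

0.000552 m⁻¹

Working in km (1 km = 1000 m; k in km⁻¹ = k in m⁻¹ × 1000):
Athy: φ(z) = φ₀ e^(−kz) ⇒ φ₁/φ₂ = e^{k(z₂−z₁)} ⇒ k = ln(φ₁/φ₂)/(z₂−z₁)
k = ln(0.268/0.163) / (2.1 − 1.2) = ln(1.644) / 0.9 = 0.4972 / 0.9 = 0.5525 km⁻¹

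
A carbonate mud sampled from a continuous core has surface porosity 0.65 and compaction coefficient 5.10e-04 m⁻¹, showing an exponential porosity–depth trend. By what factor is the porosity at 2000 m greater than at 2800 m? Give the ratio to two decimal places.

Working in km (1 km = 1000 m; k in km⁻¹ = k in m⁻¹ × 1000):
phi(d₁)/phi(d₂) = e^(−k·d₁)/e^(−k·d₂) = e^{k(d₂−d₁)}
= exp(0.51 × 0.8) = exp(0.408) = 1.5038

1.50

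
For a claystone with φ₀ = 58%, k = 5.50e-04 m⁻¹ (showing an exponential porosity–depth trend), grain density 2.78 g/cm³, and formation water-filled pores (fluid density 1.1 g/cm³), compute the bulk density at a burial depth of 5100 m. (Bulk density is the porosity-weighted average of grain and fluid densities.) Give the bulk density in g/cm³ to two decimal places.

Working in km (1 km = 1000 m; k in km⁻¹ = k in m⁻¹ × 1000):
Porosity at depth: φ = 0.58·exp(−0.55×5.1) = 0.58×0.0605 = 0.0351
Bulk density: ρ_b = (1−φ)ρ_g + φ·ρ_f = 0.9649×2.78 + 0.0351×1.1
       = 2.682 + 0.039 = 2.721 g/cm³

2.72 g/cm³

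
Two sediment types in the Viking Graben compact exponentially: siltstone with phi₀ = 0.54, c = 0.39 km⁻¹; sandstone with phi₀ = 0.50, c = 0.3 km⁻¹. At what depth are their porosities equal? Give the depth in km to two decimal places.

0.86 km

Set phi₀ₐ e^(−cₐz) = phi₀ᵦ e^(−cᵦz) ⇒ ln(phi₀ₐ/phi₀ᵦ) = (cₐ − cᵦ)·z
z = ln(0.54/0.5) / (0.39 − 0.3) = 0.0770 / 0.09 = 0.855 km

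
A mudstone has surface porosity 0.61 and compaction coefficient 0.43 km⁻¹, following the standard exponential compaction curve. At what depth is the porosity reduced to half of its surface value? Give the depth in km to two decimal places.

n/n₀ = 1/2 ⇒ exp(−c·z) = 1/2 ⇒ z = ln(2) / c
z = 0.6931 / 0.43 = 1.612 km

1.61 km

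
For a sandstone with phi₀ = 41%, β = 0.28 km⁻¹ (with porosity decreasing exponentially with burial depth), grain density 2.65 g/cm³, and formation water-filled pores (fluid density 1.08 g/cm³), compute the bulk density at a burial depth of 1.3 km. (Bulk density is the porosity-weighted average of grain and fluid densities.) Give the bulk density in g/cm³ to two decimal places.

2.20 g/cm³

Porosity at depth: phi = 0.41·exp(−0.28×1.3) = 0.41×0.6949 = 0.2849
Bulk density: ρ_b = (1−phi)ρ_g + phi·ρ_f = 0.7151×2.65 + 0.2849×1.08
       = 1.895 + 0.308 = 2.203 g/cm³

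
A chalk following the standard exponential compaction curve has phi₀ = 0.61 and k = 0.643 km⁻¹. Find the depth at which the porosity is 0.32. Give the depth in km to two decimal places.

Invert Athy's law: d = ln(phi₀/phi) / k
d = ln(0.61/0.32) / 0.643 = ln(1.906) / 0.643 = 0.6451 / 0.643 = 1.003 km

1.00 km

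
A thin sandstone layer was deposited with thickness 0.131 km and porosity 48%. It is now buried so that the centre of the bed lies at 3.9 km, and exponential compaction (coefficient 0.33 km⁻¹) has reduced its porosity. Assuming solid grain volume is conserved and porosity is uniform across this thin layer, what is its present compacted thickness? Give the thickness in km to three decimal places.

Porosity at 3.9 km: n = 0.48·exp(−0.33×3.9) = 0.1325
Solid-volume conservation: h(1−n) = h₀(1−n₀) ⇒ h = h₀·(1−n₀)/(1−n)
h = 0.131 × (1 − 0.48)/(1 − 0.1325) = 0.131 × 0.5994 = 0.0785 km

0.079 km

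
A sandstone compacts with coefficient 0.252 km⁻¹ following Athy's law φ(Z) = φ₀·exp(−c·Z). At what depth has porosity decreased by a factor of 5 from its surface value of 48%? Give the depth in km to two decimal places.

6.39 km

φ/φ₀ = 1/5 ⇒ exp(−c·Z) = 1/5 ⇒ Z = ln(5) / c
Z = 1.6094 / 0.252 = 6.387 km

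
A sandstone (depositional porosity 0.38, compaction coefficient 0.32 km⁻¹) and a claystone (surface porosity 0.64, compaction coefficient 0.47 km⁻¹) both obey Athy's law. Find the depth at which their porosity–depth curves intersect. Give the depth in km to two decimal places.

3.48 km

Set phi₀ₐ e^(−cₐd) = phi₀ᵦ e^(−cᵦd) ⇒ ln(phi₀ₐ/phi₀ᵦ) = (cₐ − cᵦ)·d
d = ln(0.38/0.64) / (0.32 − 0.47) = -0.5213 / -0.15 = 3.475 km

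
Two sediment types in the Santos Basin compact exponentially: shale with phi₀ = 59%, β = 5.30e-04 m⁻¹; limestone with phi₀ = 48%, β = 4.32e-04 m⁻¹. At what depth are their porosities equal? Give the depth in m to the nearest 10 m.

Working in km (1 km = 1000 m; β in km⁻¹ = β in m⁻¹ × 1000):
Set phi₀ₐ e^(−βₐd) = phi₀ᵦ e^(−βᵦd) ⇒ ln(phi₀ₐ/phi₀ᵦ) = (βₐ − βᵦ)·d
d = ln(0.59/0.48) / (0.53 − 0.432) = 0.2063 / 0.098 = 2.105 km

2110 m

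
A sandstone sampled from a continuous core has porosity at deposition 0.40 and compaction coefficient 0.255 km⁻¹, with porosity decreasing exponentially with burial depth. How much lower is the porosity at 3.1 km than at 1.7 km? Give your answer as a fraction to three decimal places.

phi(1.7) = 0.4·e^(−0.255×1.7) = 0.2593
phi(3.1) = 0.4·e^(−0.255×3.1) = 0.1814
Δphi = 0.2593 − 0.1814 = 0.0778

0.078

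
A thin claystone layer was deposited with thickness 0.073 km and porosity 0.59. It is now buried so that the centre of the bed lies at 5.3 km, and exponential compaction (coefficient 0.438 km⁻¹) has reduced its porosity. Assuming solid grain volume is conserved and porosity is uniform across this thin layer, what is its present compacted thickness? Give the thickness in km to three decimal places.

0.032 km

Porosity at 5.3 km: phi = 0.59·exp(−0.438×5.3) = 0.0579
Solid-volume conservation: h(1−phi) = h₀(1−phi₀) ⇒ h = h₀·(1−phi₀)/(1−phi)
h = 0.073 × (1 − 0.59)/(1 − 0.0579) = 0.073 × 0.4352 = 0.0318 km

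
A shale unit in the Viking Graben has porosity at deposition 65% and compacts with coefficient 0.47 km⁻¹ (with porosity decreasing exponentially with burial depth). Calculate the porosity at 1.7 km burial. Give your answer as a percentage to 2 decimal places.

29.24%

n = n₀·exp(−β·Z) = 0.65 × exp(−0.47 × 1.7) = 0.65 × exp(−0.799)
  = 0.65 × 0.4498 = 0.2924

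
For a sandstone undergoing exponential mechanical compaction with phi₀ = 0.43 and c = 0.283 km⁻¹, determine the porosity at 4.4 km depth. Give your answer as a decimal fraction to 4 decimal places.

phi = phi₀·exp(−c·Z) = 0.43 × exp(−0.283 × 4.4) = 0.43 × exp(−1.245)
  = 0.43 × 0.2879 = 0.1238

0.1238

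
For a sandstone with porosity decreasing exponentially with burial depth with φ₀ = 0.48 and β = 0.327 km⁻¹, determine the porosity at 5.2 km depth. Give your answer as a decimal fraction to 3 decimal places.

0.088

φ = φ₀·exp(−β·z) = 0.48 × exp(−0.327 × 5.2) = 0.48 × exp(−1.7)
  = 0.48 × 0.1826 = 0.0877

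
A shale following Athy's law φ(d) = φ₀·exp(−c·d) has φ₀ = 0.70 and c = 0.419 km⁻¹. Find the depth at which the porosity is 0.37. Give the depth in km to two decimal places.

1.52 km

Invert Athy's law: d = ln(φ₀/φ) / c
d = ln(0.7/0.37) / 0.419 = ln(1.892) / 0.419 = 0.6376 / 0.419 = 1.522 km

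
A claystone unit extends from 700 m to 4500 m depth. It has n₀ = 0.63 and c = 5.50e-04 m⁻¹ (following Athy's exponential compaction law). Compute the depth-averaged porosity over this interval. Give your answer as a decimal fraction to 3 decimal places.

0.180

Working in km (1 km = 1000 m; c in km⁻¹ = c in m⁻¹ × 1000):
⟨n⟩ = (1/(d₂−d₁)) ∫ n₀ e^(−cd) dd = n₀·(e^(−c·d₁) − e^(−c·d₂)) / (c·(d₂−d₁))
e^(−0.55×0.7) = 0.6805; e^(−0.55×4.5) = 0.0842
⟨n⟩ = 0.63 × (0.6805 − 0.0842) / (0.55 × 3.8) = 0.63 × 0.2853 = 0.1797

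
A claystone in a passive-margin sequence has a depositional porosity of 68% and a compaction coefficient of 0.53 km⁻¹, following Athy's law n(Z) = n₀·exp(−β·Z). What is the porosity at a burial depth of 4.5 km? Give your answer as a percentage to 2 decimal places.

n = n₀·exp(−β·Z) = 0.68 × exp(−0.53 × 4.5) = 0.68 × exp(−2.385)
  = 0.68 × 0.0921 = 0.0626

6.26%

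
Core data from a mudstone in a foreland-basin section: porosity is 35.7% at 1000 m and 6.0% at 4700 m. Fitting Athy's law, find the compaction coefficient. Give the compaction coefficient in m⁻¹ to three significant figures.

0.000482 m⁻¹

Working in km (1 km = 1000 m; β in km⁻¹ = β in m⁻¹ × 1000):
Athy: n(d) = n₀ e^(−βd) ⇒ n₁/n₂ = e^{β(d₂−d₁)} ⇒ β = ln(n₁/n₂)/(d₂−d₁)
β = ln(0.357/0.06) / (4.7 − 1) = ln(5.95) / 3.7 = 1.7834 / 3.7 = 0.482 km⁻¹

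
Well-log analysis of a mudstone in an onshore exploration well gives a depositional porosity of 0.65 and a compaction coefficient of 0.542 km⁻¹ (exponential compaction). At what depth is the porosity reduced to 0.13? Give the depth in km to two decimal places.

2.97 km

Invert Athy's law: z = ln(φ₀/φ) / k
z = ln(0.65/0.13) / 0.542 = ln(5) / 0.542 = 1.6094 / 0.542 = 2.969 km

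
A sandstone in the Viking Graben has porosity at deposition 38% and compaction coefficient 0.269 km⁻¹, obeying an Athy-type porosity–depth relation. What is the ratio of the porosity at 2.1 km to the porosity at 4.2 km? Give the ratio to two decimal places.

φ(d₁)/φ(d₂) = e^(−k·d₁)/e^(−k·d₂) = e^{k(d₂−d₁)}
= exp(0.269 × 2.1) = exp(0.5649) = 1.7593

1.76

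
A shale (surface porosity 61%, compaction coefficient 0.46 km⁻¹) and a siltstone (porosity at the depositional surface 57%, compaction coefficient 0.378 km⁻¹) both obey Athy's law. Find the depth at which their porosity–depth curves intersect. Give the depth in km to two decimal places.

Set φ₀ₐ e^(−kₐZ) = φ₀ᵦ e^(−kᵦZ) ⇒ ln(φ₀ₐ/φ₀ᵦ) = (kₐ − kᵦ)·Z
Z = ln(0.61/0.57) / (0.46 − 0.378) = 0.0678 / 0.082 = 0.827 km

0.83 km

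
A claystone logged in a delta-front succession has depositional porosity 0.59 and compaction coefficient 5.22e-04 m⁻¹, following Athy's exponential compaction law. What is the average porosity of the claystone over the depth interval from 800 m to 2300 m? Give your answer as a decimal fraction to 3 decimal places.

Working in km (1 km = 1000 m; β in km⁻¹ = β in m⁻¹ × 1000):
⟨phi⟩ = (1/(z₂−z₁)) ∫ phi₀ e^(−βz) dz = phi₀·(e^(−β·z₁) − e^(−β·z₂)) / (β·(z₂−z₁))
e^(−0.522×0.8) = 0.6586; e^(−0.522×2.3) = 0.3010
⟨phi⟩ = 0.59 × (0.6586 − 0.3010) / (0.522 × 1.5) = 0.59 × 0.4567 = 0.2695

0.269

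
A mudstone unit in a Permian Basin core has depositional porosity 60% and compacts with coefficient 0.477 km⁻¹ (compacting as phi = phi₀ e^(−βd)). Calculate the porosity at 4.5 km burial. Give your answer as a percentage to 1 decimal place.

7.0%

phi = phi₀·exp(−β·d) = 0.6 × exp(−0.477 × 4.5) = 0.6 × exp(−2.147)
  = 0.6 × 0.1169 = 0.0701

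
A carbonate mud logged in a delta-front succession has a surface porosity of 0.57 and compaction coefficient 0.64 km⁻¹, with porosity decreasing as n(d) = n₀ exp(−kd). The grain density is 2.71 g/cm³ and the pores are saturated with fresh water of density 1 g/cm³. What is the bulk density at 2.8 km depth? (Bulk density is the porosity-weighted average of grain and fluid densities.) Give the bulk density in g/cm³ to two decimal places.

Porosity at depth: n = 0.57·exp(−0.64×2.8) = 0.57×0.1666 = 0.0950
Bulk density: ρ_b = (1−n)ρ_g + n·ρ_f = 0.9050×2.71 + 0.0950×1
       = 2.453 + 0.095 = 2.548 g/cm³

2.55 g/cm³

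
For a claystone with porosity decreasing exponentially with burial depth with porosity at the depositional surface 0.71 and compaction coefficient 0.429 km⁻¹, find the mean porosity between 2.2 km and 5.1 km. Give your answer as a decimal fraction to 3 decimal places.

⟨φ⟩ = (1/(Z₂−Z₁)) ∫ φ₀ e^(−kZ) dZ = φ₀·(e^(−k·Z₁) − e^(−k·Z₂)) / (k·(Z₂−Z₁))
e^(−0.429×2.2) = 0.3891; e^(−0.429×5.1) = 0.1122
⟨φ⟩ = 0.71 × (0.3891 − 0.1122) / (0.429 × 2.9) = 0.71 × 0.2226 = 0.1581

0.158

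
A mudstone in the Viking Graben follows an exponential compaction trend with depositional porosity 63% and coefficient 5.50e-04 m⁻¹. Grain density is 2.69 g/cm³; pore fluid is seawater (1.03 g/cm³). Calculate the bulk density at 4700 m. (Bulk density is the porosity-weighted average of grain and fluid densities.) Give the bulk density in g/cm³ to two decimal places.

2.61 g/cm³

Working in km (1 km = 1000 m; k in km⁻¹ = k in m⁻¹ × 1000):
Porosity at depth: φ = 0.63·exp(−0.55×4.7) = 0.63×0.0754 = 0.0475
Bulk density: ρ_b = (1−φ)ρ_g + φ·ρ_f = 0.9525×2.69 + 0.0475×1.03
       = 2.562 + 0.049 = 2.611 g/cm³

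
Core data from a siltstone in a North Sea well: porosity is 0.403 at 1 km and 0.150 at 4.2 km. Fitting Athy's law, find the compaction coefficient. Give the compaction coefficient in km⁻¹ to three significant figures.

Athy: phi(Z) = phi₀ e^(−kZ) ⇒ phi₁/phi₂ = e^{k(Z₂−Z₁)} ⇒ k = ln(phi₁/phi₂)/(Z₂−Z₁)
k = ln(0.403/0.15) / (4.2 − 1) = ln(2.687) / 3.2 = 0.9883 / 3.2 = 0.3088 km⁻¹

0.309 km⁻¹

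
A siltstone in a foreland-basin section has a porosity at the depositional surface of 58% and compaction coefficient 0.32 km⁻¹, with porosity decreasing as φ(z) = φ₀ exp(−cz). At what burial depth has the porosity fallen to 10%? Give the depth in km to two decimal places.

Invert Athy's law: z = ln(φ₀/φ) / c
z = ln(0.58/0.1) / 0.32 = ln(5.8) / 0.32 = 1.7579 / 0.32 = 5.493 km

5.49 km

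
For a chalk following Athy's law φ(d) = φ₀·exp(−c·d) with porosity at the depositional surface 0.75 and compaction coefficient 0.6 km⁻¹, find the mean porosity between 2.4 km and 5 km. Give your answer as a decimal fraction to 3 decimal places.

0.090

⟨φ⟩ = (1/(d₂−d₁)) ∫ φ₀ e^(−cd) dd = φ₀·(e^(−c·d₁) − e^(−c·d₂)) / (c·(d₂−d₁))
e^(−0.6×2.4) = 0.2369; e^(−0.6×5) = 0.0498
⟨φ⟩ = 0.75 × (0.2369 − 0.0498) / (0.6 × 2.6) = 0.75 × 0.1200 = 0.0900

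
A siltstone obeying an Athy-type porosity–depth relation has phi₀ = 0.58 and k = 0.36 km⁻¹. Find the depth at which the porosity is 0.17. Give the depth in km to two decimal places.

Invert Athy's law: z = ln(phi₀/phi) / k
z = ln(0.58/0.17) / 0.36 = ln(3.412) / 0.36 = 1.2272 / 0.36 = 3.409 km

3.41 km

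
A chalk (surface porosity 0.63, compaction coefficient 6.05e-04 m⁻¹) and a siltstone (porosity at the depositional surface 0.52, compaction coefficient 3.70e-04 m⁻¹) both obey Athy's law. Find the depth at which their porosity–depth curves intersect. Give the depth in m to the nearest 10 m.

Working in km (1 km = 1000 m; k in km⁻¹ = k in m⁻¹ × 1000):
Set phi₀ₐ e^(−kₐZ) = phi₀ᵦ e^(−kᵦZ) ⇒ ln(phi₀ₐ/phi₀ᵦ) = (kₐ − kᵦ)·Z
Z = ln(0.63/0.52) / (0.605 − 0.37) = 0.1919 / 0.235 = 0.817 km

820 m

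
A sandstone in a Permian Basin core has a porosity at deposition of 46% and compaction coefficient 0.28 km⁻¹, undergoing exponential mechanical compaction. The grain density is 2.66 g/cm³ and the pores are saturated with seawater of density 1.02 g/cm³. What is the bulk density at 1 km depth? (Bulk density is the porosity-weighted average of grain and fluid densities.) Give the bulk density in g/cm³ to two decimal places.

2.09 g/cm³

Porosity at depth: φ = 0.46·exp(−0.28×1) = 0.46×0.7558 = 0.3477
Bulk density: ρ_b = (1−φ)ρ_g + φ·ρ_f = 0.6523×2.66 + 0.3477×1.02
       = 1.735 + 0.355 = 2.090 g/cm³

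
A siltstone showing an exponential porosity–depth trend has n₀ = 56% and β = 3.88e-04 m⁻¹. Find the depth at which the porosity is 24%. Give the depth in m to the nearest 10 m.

2180 m

Working in km (1 km = 1000 m; β in km⁻¹ = β in m⁻¹ × 1000):
Invert Athy's law: Z = ln(n₀/n) / β
Z = ln(0.56/0.24) / 0.388 = ln(2.333) / 0.388 = 0.8473 / 0.388 = 2.184 km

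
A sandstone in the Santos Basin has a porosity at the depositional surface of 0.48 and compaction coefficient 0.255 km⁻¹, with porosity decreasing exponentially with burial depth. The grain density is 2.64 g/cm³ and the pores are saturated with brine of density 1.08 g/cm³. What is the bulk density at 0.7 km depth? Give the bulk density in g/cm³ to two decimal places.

2.01 g/cm³

Porosity at depth: φ = 0.48·exp(−0.255×0.7) = 0.48×0.8365 = 0.4015
Bulk density: ρ_b = (1−φ)ρ_g + φ·ρ_f = 0.5985×2.64 + 0.4015×1.08
       = 1.580 + 0.434 = 2.014 g/cm³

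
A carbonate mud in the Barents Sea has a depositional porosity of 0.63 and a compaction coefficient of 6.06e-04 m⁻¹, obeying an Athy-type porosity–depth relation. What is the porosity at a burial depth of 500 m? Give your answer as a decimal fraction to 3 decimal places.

Working in km (1 km = 1000 m; k in km⁻¹ = k in m⁻¹ × 1000):
n = n₀·exp(−k·Z) = 0.63 × exp(−0.606 × 0.5) = 0.63 × exp(−0.303)
  = 0.63 × 0.7386 = 0.4653

0.465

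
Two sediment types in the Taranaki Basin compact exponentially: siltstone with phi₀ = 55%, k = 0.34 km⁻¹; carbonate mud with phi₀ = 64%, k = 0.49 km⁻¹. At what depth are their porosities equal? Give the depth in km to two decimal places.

Set phi₀ₐ e^(−kₐd) = phi₀ᵦ e^(−kᵦd) ⇒ ln(phi₀ₐ/phi₀ᵦ) = (kₐ − kᵦ)·d
d = ln(0.55/0.64) / (0.34 − 0.49) = -0.1515 / -0.15 = 1.010 km

1.01 km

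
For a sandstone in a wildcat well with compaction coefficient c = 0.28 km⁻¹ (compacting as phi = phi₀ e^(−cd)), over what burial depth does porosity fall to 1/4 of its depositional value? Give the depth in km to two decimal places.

4.95 km

phi/phi₀ = 1/4 ⇒ exp(−c·d) = 1/4 ⇒ d = ln(4) / c
d = 1.3863 / 0.28 = 4.951 km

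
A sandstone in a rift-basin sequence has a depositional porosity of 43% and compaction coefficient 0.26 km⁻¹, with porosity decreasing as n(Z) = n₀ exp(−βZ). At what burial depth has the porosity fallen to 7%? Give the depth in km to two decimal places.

6.98 km

Invert Athy's law: Z = ln(n₀/n) / β
Z = ln(0.43/0.07) / 0.26 = ln(6.143) / 0.26 = 1.8153 / 0.26 = 6.982 km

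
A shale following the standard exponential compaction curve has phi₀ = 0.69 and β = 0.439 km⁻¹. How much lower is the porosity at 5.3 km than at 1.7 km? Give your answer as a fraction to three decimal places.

phi(1.7) = 0.69·e^(−0.439×1.7) = 0.3271
phi(5.3) = 0.69·e^(−0.439×5.3) = 0.0674
Δphi = 0.3271 − 0.0674 = 0.2598

0.260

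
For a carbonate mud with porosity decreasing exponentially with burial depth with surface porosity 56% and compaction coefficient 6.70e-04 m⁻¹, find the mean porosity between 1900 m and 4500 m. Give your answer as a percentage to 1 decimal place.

7.4%

Working in km (1 km = 1000 m; β in km⁻¹ = β in m⁻¹ × 1000):
⟨phi⟩ = (1/(Z₂−Z₁)) ∫ phi₀ e^(−βZ) dZ = phi₀·(e^(−β·Z₁) − e^(−β·Z₂)) / (β·(Z₂−Z₁))
e^(−0.67×1.9) = 0.2800; e^(−0.67×4.5) = 0.0490
⟨phi⟩ = 0.56 × (0.2800 − 0.0490) / (0.67 × 2.6) = 0.56 × 0.1326 = 0.0742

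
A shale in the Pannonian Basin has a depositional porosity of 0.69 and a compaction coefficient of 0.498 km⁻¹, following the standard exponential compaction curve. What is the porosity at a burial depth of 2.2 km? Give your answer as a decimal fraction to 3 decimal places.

n = n₀·exp(−k·d) = 0.69 × exp(−0.498 × 2.2) = 0.69 × exp(−1.096)
  = 0.69 × 0.3343 = 0.2307

0.231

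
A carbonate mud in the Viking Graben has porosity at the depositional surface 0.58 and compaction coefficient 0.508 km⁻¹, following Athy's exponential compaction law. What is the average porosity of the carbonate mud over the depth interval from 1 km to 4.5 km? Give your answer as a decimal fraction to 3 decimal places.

⟨phi⟩ = (1/(Z₂−Z₁)) ∫ phi₀ e^(−cZ) dZ = phi₀·(e^(−c·Z₁) − e^(−c·Z₂)) / (c·(Z₂−Z₁))
e^(−0.508×1) = 0.6017; e^(−0.508×4.5) = 0.1017
⟨phi⟩ = 0.58 × (0.6017 − 0.1017) / (0.508 × 3.5) = 0.58 × 0.2812 = 0.1631

0.163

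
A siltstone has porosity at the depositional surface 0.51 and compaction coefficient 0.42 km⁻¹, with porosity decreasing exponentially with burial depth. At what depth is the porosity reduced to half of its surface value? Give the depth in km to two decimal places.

n/n₀ = 1/2 ⇒ exp(−β·z) = 1/2 ⇒ z = ln(2) / β
z = 0.6931 / 0.42 = 1.650 km

1.65 km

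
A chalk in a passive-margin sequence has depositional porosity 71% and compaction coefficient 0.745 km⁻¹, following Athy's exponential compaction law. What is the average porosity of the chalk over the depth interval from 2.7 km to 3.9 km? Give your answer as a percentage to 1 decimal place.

⟨phi⟩ = (1/(z₂−z₁)) ∫ phi₀ e^(−kz) dz = phi₀·(e^(−k·z₁) − e^(−k·z₂)) / (k·(z₂−z₁))
e^(−0.745×2.7) = 0.1338; e^(−0.745×3.9) = 0.0547
⟨phi⟩ = 0.71 × (0.1338 − 0.0547) / (0.745 × 1.2) = 0.71 × 0.0884 = 0.0628

6.3%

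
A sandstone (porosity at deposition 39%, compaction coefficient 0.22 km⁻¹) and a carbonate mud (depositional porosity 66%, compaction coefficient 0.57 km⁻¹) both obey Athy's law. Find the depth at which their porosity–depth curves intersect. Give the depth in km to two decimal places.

Set n₀ₐ e^(−kₐz) = n₀ᵦ e^(−kᵦz) ⇒ ln(n₀ₐ/n₀ᵦ) = (kₐ − kᵦ)·z
z = ln(0.39/0.66) / (0.22 − 0.57) = -0.5261 / -0.35 = 1.503 km

1.50 km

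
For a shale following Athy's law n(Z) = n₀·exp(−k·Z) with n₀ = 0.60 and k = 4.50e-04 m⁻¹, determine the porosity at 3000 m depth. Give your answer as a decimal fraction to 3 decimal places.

Working in km (1 km = 1000 m; k in km⁻¹ = k in m⁻¹ × 1000):
n = n₀·exp(−k·Z) = 0.6 × exp(−0.45 × 3) = 0.6 × exp(−1.35)
  = 0.6 × 0.2592 = 0.1555

0.156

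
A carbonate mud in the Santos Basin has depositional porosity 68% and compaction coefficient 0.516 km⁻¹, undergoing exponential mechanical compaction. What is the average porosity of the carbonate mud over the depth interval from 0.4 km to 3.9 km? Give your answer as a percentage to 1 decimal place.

⟨n⟩ = (1/(z₂−z₁)) ∫ n₀ e^(−kz) dz = n₀·(e^(−k·z₁) − e^(−k·z₂)) / (k·(z₂−z₁))
e^(−0.516×0.4) = 0.8135; e^(−0.516×3.9) = 0.1337
⟨n⟩ = 0.68 × (0.8135 − 0.1337) / (0.516 × 3.5) = 0.68 × 0.3764 = 0.2560

25.6%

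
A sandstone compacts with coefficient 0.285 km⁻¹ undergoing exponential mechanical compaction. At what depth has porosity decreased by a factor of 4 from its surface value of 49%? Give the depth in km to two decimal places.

4.86 km

n/n₀ = 1/4 ⇒ exp(−β·z) = 1/4 ⇒ z = ln(4) / β
z = 1.3863 / 0.285 = 4.864 km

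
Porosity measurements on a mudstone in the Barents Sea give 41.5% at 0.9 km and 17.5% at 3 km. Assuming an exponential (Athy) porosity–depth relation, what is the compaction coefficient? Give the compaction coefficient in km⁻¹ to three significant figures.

Athy: φ(d) = φ₀ e^(−kd) ⇒ φ₁/φ₂ = e^{k(d₂−d₁)} ⇒ k = ln(φ₁/φ₂)/(d₂−d₁)
k = ln(0.415/0.175) / (3 − 0.9) = ln(2.371) / 2.1 = 0.8635 / 2.1 = 0.4112 km⁻¹

0.411 km⁻¹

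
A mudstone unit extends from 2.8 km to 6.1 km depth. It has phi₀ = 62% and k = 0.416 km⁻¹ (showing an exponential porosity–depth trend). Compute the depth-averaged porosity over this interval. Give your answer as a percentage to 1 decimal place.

10.5%

⟨phi⟩ = (1/(d₂−d₁)) ∫ phi₀ e^(−kd) dd = phi₀·(e^(−k·d₁) − e^(−k·d₂)) / (k·(d₂−d₁))
e^(−0.416×2.8) = 0.3120; e^(−0.416×6.1) = 0.0791
⟨phi⟩ = 0.62 × (0.3120 − 0.0791) / (0.416 × 3.3) = 0.62 × 0.1697 = 0.1052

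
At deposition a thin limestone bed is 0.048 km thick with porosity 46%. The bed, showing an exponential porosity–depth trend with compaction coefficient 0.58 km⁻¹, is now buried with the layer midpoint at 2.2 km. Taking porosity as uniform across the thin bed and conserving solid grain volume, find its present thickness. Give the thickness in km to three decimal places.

Porosity at 2.2 km: n = 0.46·exp(−0.58×2.2) = 0.1284
Solid-volume conservation: h(1−n) = h₀(1−n₀) ⇒ h = h₀·(1−n₀)/(1−n)
h = 0.048 × (1 − 0.46)/(1 − 0.1284) = 0.048 × 0.6196 = 0.0297 km

0.030 km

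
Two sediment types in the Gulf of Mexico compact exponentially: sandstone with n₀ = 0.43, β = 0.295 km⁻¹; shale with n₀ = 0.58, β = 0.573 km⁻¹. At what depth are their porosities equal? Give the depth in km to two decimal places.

1.08 km

Set n₀ₐ e^(−βₐZ) = n₀ᵦ e^(−βᵦZ) ⇒ ln(n₀ₐ/n₀ᵦ) = (βₐ − βᵦ)·Z
Z = ln(0.43/0.58) / (0.295 − 0.573) = -0.2992 / -0.278 = 1.076 km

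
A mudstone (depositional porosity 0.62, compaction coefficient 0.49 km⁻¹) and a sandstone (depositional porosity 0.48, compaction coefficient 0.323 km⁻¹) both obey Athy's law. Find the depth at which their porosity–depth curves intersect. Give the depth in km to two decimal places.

1.53 km

Set phi₀ₐ e^(−cₐd) = phi₀ᵦ e^(−cᵦd) ⇒ ln(phi₀ₐ/phi₀ᵦ) = (cₐ − cᵦ)·d
d = ln(0.62/0.48) / (0.49 − 0.323) = 0.2559 / 0.167 = 1.533 km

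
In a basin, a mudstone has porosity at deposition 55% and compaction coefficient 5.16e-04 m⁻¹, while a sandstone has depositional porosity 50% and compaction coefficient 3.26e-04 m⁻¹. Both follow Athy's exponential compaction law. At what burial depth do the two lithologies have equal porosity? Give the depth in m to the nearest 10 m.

Working in km (1 km = 1000 m; β in km⁻¹ = β in m⁻¹ × 1000):
Set n₀ₐ e^(−βₐd) = n₀ᵦ e^(−βᵦd) ⇒ ln(n₀ₐ/n₀ᵦ) = (βₐ − βᵦ)·d
d = ln(0.55/0.5) / (0.516 − 0.326) = 0.0953 / 0.19 = 0.502 km

500 m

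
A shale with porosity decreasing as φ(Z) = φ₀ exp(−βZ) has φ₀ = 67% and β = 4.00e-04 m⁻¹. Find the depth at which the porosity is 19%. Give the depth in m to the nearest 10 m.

Working in km (1 km = 1000 m; β in km⁻¹ = β in m⁻¹ × 1000):
Invert Athy's law: Z = ln(φ₀/φ) / β
Z = ln(0.67/0.19) / 0.4 = ln(3.526) / 0.4 = 1.2603 / 0.4 = 3.151 km

3150 m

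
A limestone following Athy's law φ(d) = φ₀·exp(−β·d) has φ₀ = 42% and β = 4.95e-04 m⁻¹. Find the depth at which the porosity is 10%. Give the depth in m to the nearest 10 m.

Working in km (1 km = 1000 m; β in km⁻¹ = β in m⁻¹ × 1000):
Invert Athy's law: d = ln(φ₀/φ) / β
d = ln(0.42/0.1) / 0.495 = ln(4.2) / 0.495 = 1.4351 / 0.495 = 2.899 km

2900 m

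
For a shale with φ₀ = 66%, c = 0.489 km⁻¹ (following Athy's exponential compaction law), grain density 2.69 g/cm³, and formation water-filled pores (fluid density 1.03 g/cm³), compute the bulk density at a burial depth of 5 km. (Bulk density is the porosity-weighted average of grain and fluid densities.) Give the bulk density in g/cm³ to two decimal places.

2.59 g/cm³

Porosity at depth: φ = 0.66·exp(−0.489×5) = 0.66×0.0867 = 0.0572
Bulk density: ρ_b = (1−φ)ρ_g + φ·ρ_f = 0.9428×2.69 + 0.0572×1.03
       = 2.536 + 0.059 = 2.595 g/cm³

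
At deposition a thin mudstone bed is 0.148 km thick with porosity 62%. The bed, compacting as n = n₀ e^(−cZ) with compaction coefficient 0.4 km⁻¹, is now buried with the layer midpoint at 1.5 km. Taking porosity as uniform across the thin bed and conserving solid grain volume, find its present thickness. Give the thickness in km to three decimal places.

0.085 km

Porosity at 1.5 km: n = 0.62·exp(−0.4×1.5) = 0.3403
Solid-volume conservation: h(1−n) = h₀(1−n₀) ⇒ h = h₀·(1−n₀)/(1−n)
h = 0.148 × (1 − 0.62)/(1 − 0.3403) = 0.148 × 0.5760 = 0.0852 km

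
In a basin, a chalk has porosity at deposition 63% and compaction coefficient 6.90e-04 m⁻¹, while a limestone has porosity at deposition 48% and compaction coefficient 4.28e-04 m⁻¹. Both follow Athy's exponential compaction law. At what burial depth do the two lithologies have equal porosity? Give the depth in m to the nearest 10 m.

1040 m

Working in km (1 km = 1000 m; c in km⁻¹ = c in m⁻¹ × 1000):
Set phi₀ₐ e^(−cₐZ) = phi₀ᵦ e^(−cᵦZ) ⇒ ln(phi₀ₐ/phi₀ᵦ) = (cₐ − cᵦ)·Z
Z = ln(0.63/0.48) / (0.69 − 0.428) = 0.2719 / 0.262 = 1.038 km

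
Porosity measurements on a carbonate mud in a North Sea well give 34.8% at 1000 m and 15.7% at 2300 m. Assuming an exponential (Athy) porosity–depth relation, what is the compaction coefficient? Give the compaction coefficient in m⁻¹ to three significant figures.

Working in km (1 km = 1000 m; k in km⁻¹ = k in m⁻¹ × 1000):
Athy: φ(z) = φ₀ e^(−kz) ⇒ φ₁/φ₂ = e^{k(z₂−z₁)} ⇒ k = ln(φ₁/φ₂)/(z₂−z₁)
k = ln(0.348/0.157) / (2.3 − 1) = ln(2.217) / 1.3 = 0.7960 / 1.3 = 0.6123 km⁻¹

0.000612 m⁻¹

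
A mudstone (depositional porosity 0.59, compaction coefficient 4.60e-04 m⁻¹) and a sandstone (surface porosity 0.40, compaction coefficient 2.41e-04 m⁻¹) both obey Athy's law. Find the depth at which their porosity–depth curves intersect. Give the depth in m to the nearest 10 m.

Working in km (1 km = 1000 m; k in km⁻¹ = k in m⁻¹ × 1000):
Set φ₀ₐ e^(−kₐz) = φ₀ᵦ e^(−kᵦz) ⇒ ln(φ₀ₐ/φ₀ᵦ) = (kₐ − kᵦ)·z
z = ln(0.59/0.4) / (0.46 − 0.241) = 0.3887 / 0.219 = 1.775 km

1770 m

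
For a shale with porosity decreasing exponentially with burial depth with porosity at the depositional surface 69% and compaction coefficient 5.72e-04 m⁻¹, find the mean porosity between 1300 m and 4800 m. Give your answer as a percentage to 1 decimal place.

Working in km (1 km = 1000 m; c in km⁻¹ = c in m⁻¹ × 1000):
⟨φ⟩ = (1/(z₂−z₁)) ∫ φ₀ e^(−cz) dz = φ₀·(e^(−c·z₁) − e^(−c·z₂)) / (c·(z₂−z₁))
e^(−0.572×1.3) = 0.4754; e^(−0.572×4.8) = 0.0642
⟨φ⟩ = 0.69 × (0.4754 − 0.0642) / (0.572 × 3.5) = 0.69 × 0.2054 = 0.1417

14.2%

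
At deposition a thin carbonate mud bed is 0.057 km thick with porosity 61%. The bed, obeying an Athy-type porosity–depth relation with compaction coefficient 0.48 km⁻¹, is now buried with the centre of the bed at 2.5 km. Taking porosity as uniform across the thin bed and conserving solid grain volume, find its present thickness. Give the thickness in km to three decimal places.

0.027 km

Porosity at 2.5 km: n = 0.61·exp(−0.48×2.5) = 0.1837
Solid-volume conservation: h(1−n) = h₀(1−n₀) ⇒ h = h₀·(1−n₀)/(1−n)
h = 0.057 × (1 − 0.61)/(1 − 0.1837) = 0.057 × 0.4778 = 0.0272 km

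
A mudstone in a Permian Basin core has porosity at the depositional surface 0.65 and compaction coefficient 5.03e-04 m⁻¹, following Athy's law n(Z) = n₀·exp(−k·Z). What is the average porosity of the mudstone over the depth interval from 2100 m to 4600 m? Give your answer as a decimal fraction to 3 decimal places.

0.129

Working in km (1 km = 1000 m; k in km⁻¹ = k in m⁻¹ × 1000):
⟨n⟩ = (1/(Z₂−Z₁)) ∫ n₀ e^(−kZ) dZ = n₀·(e^(−k·Z₁) − e^(−k·Z₂)) / (k·(Z₂−Z₁))
e^(−0.503×2.1) = 0.3477; e^(−0.503×4.6) = 0.0989
⟨n⟩ = 0.65 × (0.3477 − 0.0989) / (0.503 × 2.5) = 0.65 × 0.1979 = 0.1286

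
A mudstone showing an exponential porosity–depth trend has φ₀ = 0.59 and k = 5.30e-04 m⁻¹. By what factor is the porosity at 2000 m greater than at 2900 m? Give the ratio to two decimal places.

Working in km (1 km = 1000 m; k in km⁻¹ = k in m⁻¹ × 1000):
φ(d₁)/φ(d₂) = e^(−k·d₁)/e^(−k·d₂) = e^{k(d₂−d₁)}
= exp(0.53 × 0.9) = exp(0.477) = 1.6112

1.61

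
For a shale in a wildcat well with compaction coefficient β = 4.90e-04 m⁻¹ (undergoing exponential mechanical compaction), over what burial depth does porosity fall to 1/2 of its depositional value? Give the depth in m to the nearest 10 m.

1410 m

Working in km (1 km = 1000 m; β in km⁻¹ = β in m⁻¹ × 1000):
phi/phi₀ = 1/2 ⇒ exp(−β·z) = 1/2 ⇒ z = ln(2) / β
z = 0.6931 / 0.49 = 1.415 km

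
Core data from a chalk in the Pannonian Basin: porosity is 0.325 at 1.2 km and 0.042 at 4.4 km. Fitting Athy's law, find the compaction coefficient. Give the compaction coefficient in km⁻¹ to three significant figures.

Athy: φ(Z) = φ₀ e^(−cZ) ⇒ φ₁/φ₂ = e^{c(Z₂−Z₁)} ⇒ c = ln(φ₁/φ₂)/(Z₂−Z₁)
c = ln(0.325/0.042) / (4.4 − 1.2) = ln(7.738) / 3.2 = 2.0462 / 3.2 = 0.6394 km⁻¹

0.639 km⁻¹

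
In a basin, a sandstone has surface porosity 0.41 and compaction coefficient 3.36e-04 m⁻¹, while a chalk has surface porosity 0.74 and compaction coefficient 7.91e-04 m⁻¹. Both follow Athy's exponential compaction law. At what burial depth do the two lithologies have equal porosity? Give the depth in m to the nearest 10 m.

1300 m

Working in km (1 km = 1000 m; β in km⁻¹ = β in m⁻¹ × 1000):
Set φ₀ₐ e^(−βₐd) = φ₀ᵦ e^(−βᵦd) ⇒ ln(φ₀ₐ/φ₀ᵦ) = (βₐ − βᵦ)·d
d = ln(0.41/0.74) / (0.336 − 0.791) = -0.5905 / -0.455 = 1.298 km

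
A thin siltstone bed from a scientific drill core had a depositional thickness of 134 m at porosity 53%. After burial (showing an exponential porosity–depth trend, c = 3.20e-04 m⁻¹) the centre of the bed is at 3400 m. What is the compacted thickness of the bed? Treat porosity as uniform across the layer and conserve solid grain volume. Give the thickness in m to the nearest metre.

77 m

Working in km (1 km = 1000 m; c in km⁻¹ = c in m⁻¹ × 1000):
Porosity at 3.4 km: n = 0.53·exp(−0.32×3.4) = 0.1786
Solid-volume conservation: h(1−n) = h₀(1−n₀) ⇒ h = h₀·(1−n₀)/(1−n)
h = 0.134 × (1 − 0.53)/(1 − 0.1786) = 0.134 × 0.5722 = 0.0767 km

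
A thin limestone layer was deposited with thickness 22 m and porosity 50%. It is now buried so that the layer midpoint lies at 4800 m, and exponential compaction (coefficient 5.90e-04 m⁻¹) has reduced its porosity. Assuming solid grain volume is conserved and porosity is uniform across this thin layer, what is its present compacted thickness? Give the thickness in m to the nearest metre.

Working in km (1 km = 1000 m; c in km⁻¹ = c in m⁻¹ × 1000):
Porosity at 4.8 km: φ = 0.5·exp(−0.59×4.8) = 0.0294
Solid-volume conservation: h(1−φ) = h₀(1−φ₀) ⇒ h = h₀·(1−φ₀)/(1−φ)
h = 0.022 × (1 − 0.5)/(1 − 0.0294) = 0.022 × 0.5152 = 0.0113 km

11 m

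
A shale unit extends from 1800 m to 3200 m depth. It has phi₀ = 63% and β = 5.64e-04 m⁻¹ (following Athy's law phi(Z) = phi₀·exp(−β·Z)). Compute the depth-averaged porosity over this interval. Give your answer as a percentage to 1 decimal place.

15.8%

Working in km (1 km = 1000 m; β in km⁻¹ = β in m⁻¹ × 1000):
⟨phi⟩ = (1/(Z₂−Z₁)) ∫ phi₀ e^(−βZ) dZ = phi₀·(e^(−β·Z₁) − e^(−β·Z₂)) / (β·(Z₂−Z₁))
e^(−0.564×1.8) = 0.3623; e^(−0.564×3.2) = 0.1645
⟨phi⟩ = 0.63 × (0.3623 − 0.1645) / (0.564 × 1.4) = 0.63 × 0.2505 = 0.1578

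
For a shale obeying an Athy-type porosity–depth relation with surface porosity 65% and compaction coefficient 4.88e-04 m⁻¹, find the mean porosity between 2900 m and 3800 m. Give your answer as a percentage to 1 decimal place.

12.8%

Working in km (1 km = 1000 m; k in km⁻¹ = k in m⁻¹ × 1000):
⟨φ⟩ = (1/(d₂−d₁)) ∫ φ₀ e^(−kd) dd = φ₀·(e^(−k·d₁) − e^(−k·d₂)) / (k·(d₂−d₁))
e^(−0.488×2.9) = 0.2429; e^(−0.488×3.8) = 0.1565
⟨φ⟩ = 0.65 × (0.2429 − 0.1565) / (0.488 × 0.9) = 0.65 × 0.1966 = 0.1278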